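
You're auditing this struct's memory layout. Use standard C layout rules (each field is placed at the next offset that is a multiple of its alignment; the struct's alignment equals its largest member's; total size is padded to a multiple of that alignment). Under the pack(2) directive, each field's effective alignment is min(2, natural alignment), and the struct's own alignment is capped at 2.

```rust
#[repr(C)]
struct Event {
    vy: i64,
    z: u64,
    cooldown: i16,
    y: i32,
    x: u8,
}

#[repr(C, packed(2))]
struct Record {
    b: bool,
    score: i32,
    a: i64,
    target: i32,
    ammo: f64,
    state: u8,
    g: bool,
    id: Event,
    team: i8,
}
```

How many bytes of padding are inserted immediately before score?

Event: @0: vy [8B, align 8] → 8; @8: z [8B, align 8] → 16; @16: cooldown [2B, align 2] → 18; +2 pad (align 4); @20: y [4B, align 4] → 24; @24: x [1B, align 1] → 25; +7 tail pad (align 8); size 32, align 8
@0: b [1B, align 1] → 1
+1 pad (align 2)
@2: score [4B, align 2] → 6

1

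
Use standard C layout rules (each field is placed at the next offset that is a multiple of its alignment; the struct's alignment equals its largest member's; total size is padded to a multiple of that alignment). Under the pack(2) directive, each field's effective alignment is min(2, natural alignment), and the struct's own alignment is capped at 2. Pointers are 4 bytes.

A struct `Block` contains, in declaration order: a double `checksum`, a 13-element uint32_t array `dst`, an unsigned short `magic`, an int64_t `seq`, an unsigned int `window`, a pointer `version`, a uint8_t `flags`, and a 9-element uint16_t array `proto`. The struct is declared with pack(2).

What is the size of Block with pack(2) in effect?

98

checksum at 0 (size 8, align 2) → ends 8
dst at 8 (size 52, align 2) → ends 60
magic at 60 (size 2, align 2) → ends 62
seq at 62 (size 8, align 2) → ends 70
window at 70 (size 4, align 2) → ends 74
version at 74 (size 4, align 2) → ends 78
flags at 78 (size 1, align 1) → ends 79
pad 1 to align 2 for proto
proto at 80 (size 18, align 2) → ends 98
total 98 bytes, alignment 2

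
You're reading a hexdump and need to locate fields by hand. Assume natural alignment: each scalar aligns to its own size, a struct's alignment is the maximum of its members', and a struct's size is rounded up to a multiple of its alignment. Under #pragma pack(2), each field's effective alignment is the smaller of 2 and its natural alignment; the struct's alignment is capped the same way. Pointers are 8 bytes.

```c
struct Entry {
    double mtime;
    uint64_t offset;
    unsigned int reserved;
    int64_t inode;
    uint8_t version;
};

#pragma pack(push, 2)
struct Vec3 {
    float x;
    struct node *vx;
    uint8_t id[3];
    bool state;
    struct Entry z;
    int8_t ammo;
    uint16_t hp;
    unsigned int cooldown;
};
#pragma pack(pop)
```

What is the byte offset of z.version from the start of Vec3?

Entry: 0..8  mtime  (8B, 8-aligned); 8..16  offset  (8B, 8-aligned); 16..20  reserved  (4B, 4-aligned); 20..24  -- padding (4B); 24..32  inode  (8B, 8-aligned); 32..33  version  (1B, 1-aligned); 33..40  -- tail padding (7B); sizeof = 40, alignof = 8
0..4  x  (4B, 2-aligned)
4..12  vx  (8B, 2-aligned)
12..15  id  (3B, 1-aligned)
15..16  state  (1B, 1-aligned)
16..56  z  (40B, 2-aligned)
within Entry: version at 32
16 + 32 = 48

48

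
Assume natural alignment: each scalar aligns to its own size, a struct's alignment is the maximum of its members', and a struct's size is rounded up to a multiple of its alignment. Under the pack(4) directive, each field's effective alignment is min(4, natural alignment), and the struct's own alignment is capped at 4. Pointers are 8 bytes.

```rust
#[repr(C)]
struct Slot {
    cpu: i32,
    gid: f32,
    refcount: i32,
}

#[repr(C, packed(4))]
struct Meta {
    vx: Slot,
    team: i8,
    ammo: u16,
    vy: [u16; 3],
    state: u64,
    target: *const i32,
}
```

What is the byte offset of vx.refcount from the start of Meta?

Slot: 0..4  cpu  (4B, 4-aligned); 4..8  gid  (4B, 4-aligned); 8..12  refcount  (4B, 4-aligned); sizeof = 12, alignof = 4
0..12  vx  (12B, 4-aligned)
within Slot: refcount at 8
0 + 8 = 8

8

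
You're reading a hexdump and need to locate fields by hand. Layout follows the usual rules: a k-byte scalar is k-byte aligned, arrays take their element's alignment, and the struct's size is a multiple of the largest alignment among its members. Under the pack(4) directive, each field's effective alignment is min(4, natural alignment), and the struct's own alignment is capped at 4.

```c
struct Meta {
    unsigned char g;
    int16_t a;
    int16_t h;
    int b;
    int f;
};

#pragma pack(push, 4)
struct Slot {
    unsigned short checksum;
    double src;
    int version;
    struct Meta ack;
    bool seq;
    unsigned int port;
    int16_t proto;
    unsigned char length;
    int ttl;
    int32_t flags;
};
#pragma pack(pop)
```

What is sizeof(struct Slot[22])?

Meta: g at 0 (size 1, align 1) → ends 1; pad 1 to align 2 for a; a at 2 (size 2, align 2) → ends 4; h at 4 (size 2, align 2) → ends 6; pad 2 to align 4 for b; b at 8 (size 4, align 4) → ends 12; f at 12 (size 4, align 4) → ends 16; total 16 bytes, alignment 4
checksum at 0 (size 2, align 2) → ends 2
pad 2 to align 4 for src
src at 4 (size 8, align 4) → ends 12
version at 12 (size 4, align 4) → ends 16
ack at 16 (size 16, align 4) → ends 32
seq at 32 (size 1, align 1) → ends 33
pad 3 to align 4 for port
port at 36 (size 4, align 4) → ends 40
proto at 40 (size 2, align 2) → ends 42
length at 42 (size 1, align 1) → ends 43
pad 1 to align 4 for ttl
ttl at 44 (size 4, align 4) → ends 48
flags at 48 (size 4, align 4) → ends 52
total 52 bytes, alignment 4
array of 22: 22 × 52 = 1144

1144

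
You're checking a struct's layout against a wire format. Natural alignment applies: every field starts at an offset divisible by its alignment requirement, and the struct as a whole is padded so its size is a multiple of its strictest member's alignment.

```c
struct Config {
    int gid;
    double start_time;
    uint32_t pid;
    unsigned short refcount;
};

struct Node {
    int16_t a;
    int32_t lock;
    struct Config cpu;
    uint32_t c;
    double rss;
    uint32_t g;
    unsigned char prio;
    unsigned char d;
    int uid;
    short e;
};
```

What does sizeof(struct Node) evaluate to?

64

Config: @0: gid [4B, align 4] → 4; +4 pad (align 8); @8: start_time [8B, align 8] → 16; @16: pid [4B, align 4] → 20; @20: refcount [2B, align 2] → 22; +2 tail pad (align 8); size 24, align 8
@0: a [2B, align 2] → 2
+2 pad (align 4)
@4: lock [4B, align 4] → 8
@8: cpu [24B, align 8] → 32
@32: c [4B, align 4] → 36
+4 pad (align 8)
@40: rss [8B, align 8] → 48
@48: g [4B, align 4] → 52
@52: prio [1B, align 1] → 53
@53: d [1B, align 1] → 54
+2 pad (align 4)
@56: uid [4B, align 4] → 60
@60: e [2B, align 2] → 62
+2 tail pad (align 8)
size 64, align 8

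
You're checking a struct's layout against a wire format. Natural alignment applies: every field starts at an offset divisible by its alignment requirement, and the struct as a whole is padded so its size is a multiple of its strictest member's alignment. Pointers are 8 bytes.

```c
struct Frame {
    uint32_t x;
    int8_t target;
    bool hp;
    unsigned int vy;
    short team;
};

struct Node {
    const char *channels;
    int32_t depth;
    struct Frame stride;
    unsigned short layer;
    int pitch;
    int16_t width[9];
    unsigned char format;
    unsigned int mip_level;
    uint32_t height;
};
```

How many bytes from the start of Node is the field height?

60

Frame: 0..4  x  (4B, 4-aligned); 4..5  target  (1B, 1-aligned); 5..6  hp  (1B, 1-aligned); 6..8  -- padding (2B); 8..12  vy  (4B, 4-aligned); 12..14  team  (2B, 2-aligned); 14..16  -- tail padding (2B); sizeof = 16, alignof = 4
0..8  channels  (8B, 8-aligned)
8..12  depth  (4B, 4-aligned)
12..28  stride  (16B, 4-aligned)
28..30  layer  (2B, 2-aligned)
30..32  -- padding (2B)
32..36  pitch  (4B, 4-aligned)
36..54  width  (18B, 2-aligned)
54..55  format  (1B, 1-aligned)
55..56  -- padding (1B)
56..60  mip_level  (4B, 4-aligned)
60..64  height  (4B, 4-aligned)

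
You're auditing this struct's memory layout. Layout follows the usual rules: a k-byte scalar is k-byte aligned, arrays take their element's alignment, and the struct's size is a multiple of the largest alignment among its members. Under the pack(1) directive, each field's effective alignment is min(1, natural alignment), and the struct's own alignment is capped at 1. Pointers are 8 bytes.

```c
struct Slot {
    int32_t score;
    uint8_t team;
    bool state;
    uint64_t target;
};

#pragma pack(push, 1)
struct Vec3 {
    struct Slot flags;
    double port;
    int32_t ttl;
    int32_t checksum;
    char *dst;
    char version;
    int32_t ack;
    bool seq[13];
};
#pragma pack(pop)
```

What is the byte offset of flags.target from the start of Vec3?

Slot: score at 0 (size 4, align 4) → ends 4; team at 4 (size 1, align 1) → ends 5; state at 5 (size 1, align 1) → ends 6; pad 2 to align 8 for target; target at 8 (size 8, align 8) → ends 16; total 16 bytes, alignment 8
flags at 0 (size 16, align 1) → ends 16
within Slot: target at 8
0 + 8 = 8

8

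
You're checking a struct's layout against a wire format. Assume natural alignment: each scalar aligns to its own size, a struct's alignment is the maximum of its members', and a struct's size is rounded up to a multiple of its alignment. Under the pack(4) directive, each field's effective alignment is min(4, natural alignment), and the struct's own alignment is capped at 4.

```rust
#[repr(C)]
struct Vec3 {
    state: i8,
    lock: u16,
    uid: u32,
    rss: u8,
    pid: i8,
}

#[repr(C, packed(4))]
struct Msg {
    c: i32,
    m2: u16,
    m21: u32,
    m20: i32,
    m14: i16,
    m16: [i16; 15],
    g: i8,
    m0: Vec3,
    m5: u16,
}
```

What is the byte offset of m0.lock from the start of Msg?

Vec3: state at 0 (size 1, align 1) → ends 1; pad 1 to align 2 for lock; lock at 2 (size 2, align 2) → ends 4; uid at 4 (size 4, align 4) → ends 8; rss at 8 (size 1, align 1) → ends 9; pid at 9 (size 1, align 1) → ends 10; tail pad 2 to reach multiple of 4; total 12 bytes, alignment 4
c at 0 (size 4, align 4) → ends 4
m2 at 4 (size 2, align 2) → ends 6
pad 2 to align 4 for m21
m21 at 8 (size 4, align 4) → ends 12
m20 at 12 (size 4, align 4) → ends 16
m14 at 16 (size 2, align 2) → ends 18
m16 at 18 (size 30, align 2) → ends 48
g at 48 (size 1, align 1) → ends 49
pad 3 to align 4 for m0
m0 at 52 (size 12, align 4) → ends 64
within Vec3: lock at 2
52 + 2 = 54

54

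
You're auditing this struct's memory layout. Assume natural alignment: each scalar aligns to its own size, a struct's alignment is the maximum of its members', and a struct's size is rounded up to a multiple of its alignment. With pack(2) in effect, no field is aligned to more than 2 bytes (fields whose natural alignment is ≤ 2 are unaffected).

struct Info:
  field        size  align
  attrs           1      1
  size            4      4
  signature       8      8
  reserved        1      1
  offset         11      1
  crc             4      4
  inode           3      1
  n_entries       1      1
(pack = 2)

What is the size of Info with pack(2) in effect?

0..1  attrs  (1B, 1-aligned)
1..2  -- padding (1B)
2..6  size  (4B, 2-aligned)
6..14  signature  (8B, 2-aligned)
14..15  reserved  (1B, 1-aligned)
15..26  offset  (11B, 1-aligned)
26..30  crc  (4B, 2-aligned)
30..33  inode  (3B, 1-aligned)
33..34  n_entries  (1B, 1-aligned)
sizeof = 34, alignof = 2

34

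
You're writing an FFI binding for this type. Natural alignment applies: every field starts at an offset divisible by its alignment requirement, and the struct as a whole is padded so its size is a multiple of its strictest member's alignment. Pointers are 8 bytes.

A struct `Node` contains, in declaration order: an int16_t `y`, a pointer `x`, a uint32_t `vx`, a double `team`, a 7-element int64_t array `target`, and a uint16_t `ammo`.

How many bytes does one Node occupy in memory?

96 bytes

y at 0 (size 2, align 2) → ends 2
pad 6 to align 8 for x
x at 8 (size 8, align 8) → ends 16
vx at 16 (size 4, align 4) → ends 20
pad 4 to align 8 for team
team at 24 (size 8, align 8) → ends 32
target at 32 (size 56, align 8) → ends 88
ammo at 88 (size 2, align 2) → ends 90
tail pad 6 to reach multiple of 8
total 96 bytes, alignment 8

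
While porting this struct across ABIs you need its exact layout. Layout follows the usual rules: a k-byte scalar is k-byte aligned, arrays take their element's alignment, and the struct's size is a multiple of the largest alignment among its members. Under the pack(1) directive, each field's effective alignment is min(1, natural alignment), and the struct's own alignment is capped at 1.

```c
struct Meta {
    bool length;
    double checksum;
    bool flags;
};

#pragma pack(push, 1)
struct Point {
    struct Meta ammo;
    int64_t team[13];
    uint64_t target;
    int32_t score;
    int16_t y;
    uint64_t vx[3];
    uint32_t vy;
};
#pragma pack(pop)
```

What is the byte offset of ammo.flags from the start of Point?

16

Meta: length at 0 (size 1, align 1) → ends 1; pad 7 to align 8 for checksum; checksum at 8 (size 8, align 8) → ends 16; flags at 16 (size 1, align 1) → ends 17; tail pad 7 to reach multiple of 8; total 24 bytes, alignment 8
ammo at 0 (size 24, align 1) → ends 24
within Meta: flags at 16
0 + 16 = 16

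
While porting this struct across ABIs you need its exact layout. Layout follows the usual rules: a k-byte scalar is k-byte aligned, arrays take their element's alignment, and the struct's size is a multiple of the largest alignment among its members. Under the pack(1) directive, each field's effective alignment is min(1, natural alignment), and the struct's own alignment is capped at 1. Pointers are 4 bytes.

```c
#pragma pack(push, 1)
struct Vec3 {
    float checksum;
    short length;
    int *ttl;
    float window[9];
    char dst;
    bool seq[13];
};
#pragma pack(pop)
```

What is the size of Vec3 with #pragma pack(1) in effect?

60

@0: checksum [4B, align 1] → 4
@4: length [2B, align 1] → 6
@6: ttl [4B, align 1] → 10
@10: window [36B, align 1] → 46
@46: dst [1B, align 1] → 47
@47: seq [13B, align 1] → 60
size 60, align 1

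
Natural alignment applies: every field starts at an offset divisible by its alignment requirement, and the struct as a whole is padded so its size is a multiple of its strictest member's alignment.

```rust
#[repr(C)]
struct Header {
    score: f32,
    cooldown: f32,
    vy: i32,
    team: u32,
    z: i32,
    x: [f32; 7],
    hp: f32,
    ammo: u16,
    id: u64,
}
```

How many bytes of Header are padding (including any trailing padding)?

0..4  score  (4B, 4-aligned)
4..8  cooldown  (4B, 4-aligned)
8..12  vy  (4B, 4-aligned)
12..16  team  (4B, 4-aligned)
16..20  z  (4B, 4-aligned)
20..48  x  (28B, 4-aligned)
48..52  hp  (4B, 4-aligned)
52..54  ammo  (2B, 2-aligned)
54..56  -- padding (2B)
56..64  id  (8B, 8-aligned)
sizeof = 64, alignof = 8
data bytes 62, size 64 → padding 2

2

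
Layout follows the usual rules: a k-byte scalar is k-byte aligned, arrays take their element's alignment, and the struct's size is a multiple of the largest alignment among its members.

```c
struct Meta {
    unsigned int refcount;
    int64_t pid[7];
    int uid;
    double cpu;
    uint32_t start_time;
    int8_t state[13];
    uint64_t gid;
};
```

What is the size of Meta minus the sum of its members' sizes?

@0: refcount [4B, align 4] → 4
+4 pad (align 8)
@8: pid [56B, align 8] → 64
@64: uid [4B, align 4] → 68
+4 pad (align 8)
@72: cpu [8B, align 8] → 80
@80: start_time [4B, align 4] → 84
@84: state [13B, align 1] → 97
+7 pad (align 8)
@104: gid [8B, align 8] → 112
size 112, align 8
data bytes 97, size 112 → padding 15

15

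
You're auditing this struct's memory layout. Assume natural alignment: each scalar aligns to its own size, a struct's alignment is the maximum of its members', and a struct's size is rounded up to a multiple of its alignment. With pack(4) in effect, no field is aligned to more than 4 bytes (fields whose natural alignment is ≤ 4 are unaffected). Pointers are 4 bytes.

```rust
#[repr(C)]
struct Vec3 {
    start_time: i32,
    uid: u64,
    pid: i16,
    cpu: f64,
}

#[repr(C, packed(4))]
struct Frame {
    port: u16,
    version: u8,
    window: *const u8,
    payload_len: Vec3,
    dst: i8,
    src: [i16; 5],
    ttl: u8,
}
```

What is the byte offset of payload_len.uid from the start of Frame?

Vec3: @0: start_time [4B, align 4] → 4; +4 pad (align 8); @8: uid [8B, align 8] → 16; @16: pid [2B, align 2] → 18; +6 pad (align 8); @24: cpu [8B, align 8] → 32; size 32, align 8
@0: port [2B, align 2] → 2
@2: version [1B, align 1] → 3
+1 pad (align 4)
@4: window [4B, align 4] → 8
@8: payload_len [32B, align 4] → 40
within Vec3: uid at 8
8 + 8 = 16

16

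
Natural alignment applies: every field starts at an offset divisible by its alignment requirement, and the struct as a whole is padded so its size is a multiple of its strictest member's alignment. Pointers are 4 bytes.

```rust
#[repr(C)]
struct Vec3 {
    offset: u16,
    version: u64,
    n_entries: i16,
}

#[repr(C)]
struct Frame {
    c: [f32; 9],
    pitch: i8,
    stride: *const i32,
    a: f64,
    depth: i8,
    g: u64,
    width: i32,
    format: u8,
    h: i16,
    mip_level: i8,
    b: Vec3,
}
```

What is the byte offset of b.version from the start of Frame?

96

Vec3: 0..2  offset  (2B, 2-aligned); 2..8  -- padding (6B); 8..16  version  (8B, 8-aligned); 16..18  n_entries  (2B, 2-aligned); 18..24  -- tail padding (6B); sizeof = 24, alignof = 8
0..36  c  (36B, 4-aligned)
36..37  pitch  (1B, 1-aligned)
37..40  -- padding (3B)
40..44  stride  (4B, 4-aligned)
44..48  -- padding (4B)
48..56  a  (8B, 8-aligned)
56..57  depth  (1B, 1-aligned)
57..64  -- padding (7B)
64..72  g  (8B, 8-aligned)
72..76  width  (4B, 4-aligned)
76..77  format  (1B, 1-aligned)
77..78  -- padding (1B)
78..80  h  (2B, 2-aligned)
80..81  mip_level  (1B, 1-aligned)
81..88  -- padding (7B)
88..112  b  (24B, 8-aligned)
within Vec3: version at 8
88 + 8 = 96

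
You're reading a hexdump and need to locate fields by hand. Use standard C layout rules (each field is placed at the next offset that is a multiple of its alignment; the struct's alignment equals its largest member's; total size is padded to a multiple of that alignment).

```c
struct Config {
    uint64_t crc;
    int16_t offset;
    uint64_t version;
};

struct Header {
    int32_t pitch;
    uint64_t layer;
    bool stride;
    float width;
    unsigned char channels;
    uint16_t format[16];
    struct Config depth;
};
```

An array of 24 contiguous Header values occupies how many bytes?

2112

Config: crc at 0 (size 8, align 8) → ends 8; offset at 8 (size 2, align 2) → ends 10; pad 6 to align 8 for version; version at 16 (size 8, align 8) → ends 24; total 24 bytes, alignment 8
pitch at 0 (size 4, align 4) → ends 4
pad 4 to align 8 for layer
layer at 8 (size 8, align 8) → ends 16
stride at 16 (size 1, align 1) → ends 17
pad 3 to align 4 for width
width at 20 (size 4, align 4) → ends 24
channels at 24 (size 1, align 1) → ends 25
pad 1 to align 2 for format
format at 26 (size 32, align 2) → ends 58
pad 6 to align 8 for depth
depth at 64 (size 24, align 8) → ends 88
total 88 bytes, alignment 8
array of 24: 24 × 88 = 2112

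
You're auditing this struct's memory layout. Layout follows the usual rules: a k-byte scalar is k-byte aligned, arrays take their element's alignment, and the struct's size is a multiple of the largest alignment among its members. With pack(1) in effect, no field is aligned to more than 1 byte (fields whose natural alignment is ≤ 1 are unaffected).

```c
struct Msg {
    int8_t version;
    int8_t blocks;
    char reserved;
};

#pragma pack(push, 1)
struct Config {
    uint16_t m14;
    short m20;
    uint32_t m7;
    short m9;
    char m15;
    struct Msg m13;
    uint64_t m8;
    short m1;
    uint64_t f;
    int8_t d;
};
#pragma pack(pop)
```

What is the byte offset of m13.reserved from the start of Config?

13

Msg: @0: version [1B, align 1] → 1; @1: blocks [1B, align 1] → 2; @2: reserved [1B, align 1] → 3; size 3, align 1
@0: m14 [2B, align 1] → 2
@2: m20 [2B, align 1] → 4
@4: m7 [4B, align 1] → 8
@8: m9 [2B, align 1] → 10
@10: m15 [1B, align 1] → 11
@11: m13 [3B, align 1] → 14
within Msg: reserved at 2
11 + 2 = 13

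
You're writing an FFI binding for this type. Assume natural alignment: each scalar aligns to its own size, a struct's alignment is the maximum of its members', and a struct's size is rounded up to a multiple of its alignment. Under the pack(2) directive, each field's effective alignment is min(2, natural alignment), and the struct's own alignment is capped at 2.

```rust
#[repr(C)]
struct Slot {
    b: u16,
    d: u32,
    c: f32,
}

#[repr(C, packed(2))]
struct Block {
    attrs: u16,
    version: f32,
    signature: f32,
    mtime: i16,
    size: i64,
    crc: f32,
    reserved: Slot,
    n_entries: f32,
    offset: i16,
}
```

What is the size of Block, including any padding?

Slot: 0..2  b  (2B, 2-aligned); 2..4  -- padding (2B); 4..8  d  (4B, 4-aligned); 8..12  c  (4B, 4-aligned); sizeof = 12, alignof = 4
0..2  attrs  (2B, 2-aligned)
2..6  version  (4B, 2-aligned)
6..10  signature  (4B, 2-aligned)
10..12  mtime  (2B, 2-aligned)
12..20  size  (8B, 2-aligned)
20..24  crc  (4B, 2-aligned)
24..36  reserved  (12B, 2-aligned)
36..40  n_entries  (4B, 2-aligned)
40..42  offset  (2B, 2-aligned)
sizeof = 42, alignof = 2

42 bytes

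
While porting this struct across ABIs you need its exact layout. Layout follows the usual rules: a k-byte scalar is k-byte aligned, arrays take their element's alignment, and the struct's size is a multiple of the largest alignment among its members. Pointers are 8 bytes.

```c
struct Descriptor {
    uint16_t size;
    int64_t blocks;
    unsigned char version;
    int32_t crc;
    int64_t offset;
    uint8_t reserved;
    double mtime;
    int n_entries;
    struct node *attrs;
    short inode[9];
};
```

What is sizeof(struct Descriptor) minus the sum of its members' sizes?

@0: size [2B, align 2] → 2
+6 pad (align 8)
@8: blocks [8B, align 8] → 16
@16: version [1B, align 1] → 17
+3 pad (align 4)
@20: crc [4B, align 4] → 24
@24: offset [8B, align 8] → 32
@32: reserved [1B, align 1] → 33
+7 pad (align 8)
@40: mtime [8B, align 8] → 48
@48: n_entries [4B, align 4] → 52
+4 pad (align 8)
@56: attrs [8B, align 8] → 64
@64: inode [18B, align 2] → 82
+6 tail pad (align 8)
size 88, align 8
data bytes 62, size 88 → padding 26

26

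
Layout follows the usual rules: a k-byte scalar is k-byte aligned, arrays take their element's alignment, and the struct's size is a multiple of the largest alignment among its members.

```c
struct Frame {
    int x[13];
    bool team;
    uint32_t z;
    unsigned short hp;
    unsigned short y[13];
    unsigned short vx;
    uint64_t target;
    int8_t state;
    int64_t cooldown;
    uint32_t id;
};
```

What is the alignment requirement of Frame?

member alignments: x=4, team=1, z=4, hp=2, y=2, vx=2, target=8, state=1, cooldown=8, id=4
max = 8

8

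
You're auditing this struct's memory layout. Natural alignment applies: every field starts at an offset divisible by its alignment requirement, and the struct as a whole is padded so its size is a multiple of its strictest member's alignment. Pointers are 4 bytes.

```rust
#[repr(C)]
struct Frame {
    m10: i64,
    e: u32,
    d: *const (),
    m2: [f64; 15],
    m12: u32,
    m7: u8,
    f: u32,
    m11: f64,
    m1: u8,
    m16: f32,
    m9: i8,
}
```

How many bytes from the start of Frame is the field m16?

164

m10 at 0 (size 8, align 8) → ends 8
e at 8 (size 4, align 4) → ends 12
d at 12 (size 4, align 4) → ends 16
m2 at 16 (size 120, align 8) → ends 136
m12 at 136 (size 4, align 4) → ends 140
m7 at 140 (size 1, align 1) → ends 141
pad 3 to align 4 for f
f at 144 (size 4, align 4) → ends 148
pad 4 to align 8 for m11
m11 at 152 (size 8, align 8) → ends 160
m1 at 160 (size 1, align 1) → ends 161
pad 3 to align 4 for m16
m16 at 164 (size 4, align 4) → ends 168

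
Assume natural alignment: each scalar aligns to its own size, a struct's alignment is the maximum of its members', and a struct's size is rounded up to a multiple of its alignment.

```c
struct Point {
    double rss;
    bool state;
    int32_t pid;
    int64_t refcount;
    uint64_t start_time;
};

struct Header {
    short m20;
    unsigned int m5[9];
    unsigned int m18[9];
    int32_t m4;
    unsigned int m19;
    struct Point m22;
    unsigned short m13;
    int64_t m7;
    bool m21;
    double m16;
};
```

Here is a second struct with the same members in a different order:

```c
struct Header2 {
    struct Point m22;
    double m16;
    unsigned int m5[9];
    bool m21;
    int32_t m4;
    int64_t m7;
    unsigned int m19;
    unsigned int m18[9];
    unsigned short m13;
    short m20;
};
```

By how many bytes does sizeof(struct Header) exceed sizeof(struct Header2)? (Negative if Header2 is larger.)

Point: 0..8  rss  (8B, 8-aligned); 8..9  state  (1B, 1-aligned); 9..12  -- padding (3B); 12..16  pid  (4B, 4-aligned); 16..24  refcount  (8B, 8-aligned); 24..32  start_time  (8B, 8-aligned); sizeof = 32, alignof = 8
0..2  m20  (2B, 2-aligned)
2..4  -- padding (2B)
4..40  m5  (36B, 4-aligned)
40..76  m18  (36B, 4-aligned)
76..80  m4  (4B, 4-aligned)
80..84  m19  (4B, 4-aligned)
84..88  -- padding (4B)
88..120  m22  (32B, 8-aligned)
120..122  m13  (2B, 2-aligned)
122..128  -- padding (6B)
128..136  m7  (8B, 8-aligned)
136..137  m21  (1B, 1-aligned)
137..144  -- padding (7B)
144..152  m16  (8B, 8-aligned)
sizeof = 152, alignof = 8
— Header2 —
0..32  m22  (32B, 8-aligned)
32..40  m16  (8B, 8-aligned)
40..76  m5  (36B, 4-aligned)
76..77  m21  (1B, 1-aligned)
77..80  -- padding (3B)
80..84  m4  (4B, 4-aligned)
84..88  -- padding (4B)
88..96  m7  (8B, 8-aligned)
96..100  m19  (4B, 4-aligned)
100..136  m18  (36B, 4-aligned)
136..138  m13  (2B, 2-aligned)
138..140  m20  (2B, 2-aligned)
140..144  -- tail padding (4B)
sizeof = 144, alignof = 8
152 − 144 = 8

8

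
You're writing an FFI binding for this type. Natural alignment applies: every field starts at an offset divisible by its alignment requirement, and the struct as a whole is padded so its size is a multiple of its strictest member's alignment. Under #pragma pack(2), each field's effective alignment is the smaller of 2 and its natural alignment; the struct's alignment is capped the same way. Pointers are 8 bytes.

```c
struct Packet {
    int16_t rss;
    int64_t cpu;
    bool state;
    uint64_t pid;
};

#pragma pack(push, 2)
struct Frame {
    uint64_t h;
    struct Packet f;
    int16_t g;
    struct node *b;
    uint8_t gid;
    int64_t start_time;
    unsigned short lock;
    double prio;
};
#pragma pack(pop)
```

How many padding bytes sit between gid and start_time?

1

Packet: rss at 0 (size 2, align 2) → ends 2; pad 6 to align 8 for cpu; cpu at 8 (size 8, align 8) → ends 16; state at 16 (size 1, align 1) → ends 17; pad 7 to align 8 for pid; pid at 24 (size 8, align 8) → ends 32; total 32 bytes, alignment 8
h at 0 (size 8, align 2) → ends 8
f at 8 (size 32, align 2) → ends 40
g at 40 (size 2, align 2) → ends 42
b at 42 (size 8, align 2) → ends 50
gid at 50 (size 1, align 1) → ends 51
pad 1 to align 2 for start_time
start_time at 52 (size 8, align 2) → ends 60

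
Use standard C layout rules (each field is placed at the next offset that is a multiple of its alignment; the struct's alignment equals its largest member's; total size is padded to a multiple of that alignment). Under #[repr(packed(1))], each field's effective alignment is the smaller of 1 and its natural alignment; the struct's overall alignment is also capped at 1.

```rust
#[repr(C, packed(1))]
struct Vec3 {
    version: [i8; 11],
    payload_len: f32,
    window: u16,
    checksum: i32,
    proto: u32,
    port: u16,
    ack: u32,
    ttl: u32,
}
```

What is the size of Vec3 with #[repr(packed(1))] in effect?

0..11  version  (11B, 1-aligned)
11..15  payload_len  (4B, 1-aligned)
15..17  window  (2B, 1-aligned)
17..21  checksum  (4B, 1-aligned)
21..25  proto  (4B, 1-aligned)
25..27  port  (2B, 1-aligned)
27..31  ack  (4B, 1-aligned)
31..35  ttl  (4B, 1-aligned)
sizeof = 35, alignof = 1

35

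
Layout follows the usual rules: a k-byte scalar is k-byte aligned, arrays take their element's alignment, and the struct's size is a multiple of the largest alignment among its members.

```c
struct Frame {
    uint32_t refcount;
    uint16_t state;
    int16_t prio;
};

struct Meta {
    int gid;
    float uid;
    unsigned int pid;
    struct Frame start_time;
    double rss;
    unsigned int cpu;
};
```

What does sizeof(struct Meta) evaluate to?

40 bytes

Frame: refcount at 0 (size 4, align 4) → ends 4; state at 4 (size 2, align 2) → ends 6; prio at 6 (size 2, align 2) → ends 8; total 8 bytes, alignment 4
gid at 0 (size 4, align 4) → ends 4
uid at 4 (size 4, align 4) → ends 8
pid at 8 (size 4, align 4) → ends 12
start_time at 12 (size 8, align 4) → ends 20
pad 4 to align 8 for rss
rss at 24 (size 8, align 8) → ends 32
cpu at 32 (size 4, align 4) → ends 36
tail pad 4 to reach multiple of 8
total 40 bytes, alignment 8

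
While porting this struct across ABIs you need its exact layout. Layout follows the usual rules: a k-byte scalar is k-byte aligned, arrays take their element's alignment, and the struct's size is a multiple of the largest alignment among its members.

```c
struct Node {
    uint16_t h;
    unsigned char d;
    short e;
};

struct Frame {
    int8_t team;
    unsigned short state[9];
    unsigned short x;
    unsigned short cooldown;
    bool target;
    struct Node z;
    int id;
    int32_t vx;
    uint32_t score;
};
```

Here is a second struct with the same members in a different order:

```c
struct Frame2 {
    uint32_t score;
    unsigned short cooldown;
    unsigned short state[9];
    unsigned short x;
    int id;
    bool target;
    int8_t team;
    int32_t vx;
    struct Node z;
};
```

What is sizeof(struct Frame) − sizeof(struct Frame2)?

-4

Node: 0..2  h  (2B, 2-aligned); 2..3  d  (1B, 1-aligned); 3..4  -- padding (1B); 4..6  e  (2B, 2-aligned); sizeof = 6, alignof = 2
0..1  team  (1B, 1-aligned)
1..2  -- padding (1B)
2..20  state  (18B, 2-aligned)
20..22  x  (2B, 2-aligned)
22..24  cooldown  (2B, 2-aligned)
24..25  target  (1B, 1-aligned)
25..26  -- padding (1B)
26..32  z  (6B, 2-aligned)
32..36  id  (4B, 4-aligned)
36..40  vx  (4B, 4-aligned)
40..44  score  (4B, 4-aligned)
sizeof = 44, alignof = 4
— Frame2 —
0..4  score  (4B, 4-aligned)
4..6  cooldown  (2B, 2-aligned)
6..24  state  (18B, 2-aligned)
24..26  x  (2B, 2-aligned)
26..28  -- padding (2B)
28..32  id  (4B, 4-aligned)
32..33  target  (1B, 1-aligned)
33..34  team  (1B, 1-aligned)
34..36  -- padding (2B)
36..40  vx  (4B, 4-aligned)
40..46  z  (6B, 2-aligned)
46..48  -- tail padding (2B)
sizeof = 48, alignof = 4
44 − 48 = -4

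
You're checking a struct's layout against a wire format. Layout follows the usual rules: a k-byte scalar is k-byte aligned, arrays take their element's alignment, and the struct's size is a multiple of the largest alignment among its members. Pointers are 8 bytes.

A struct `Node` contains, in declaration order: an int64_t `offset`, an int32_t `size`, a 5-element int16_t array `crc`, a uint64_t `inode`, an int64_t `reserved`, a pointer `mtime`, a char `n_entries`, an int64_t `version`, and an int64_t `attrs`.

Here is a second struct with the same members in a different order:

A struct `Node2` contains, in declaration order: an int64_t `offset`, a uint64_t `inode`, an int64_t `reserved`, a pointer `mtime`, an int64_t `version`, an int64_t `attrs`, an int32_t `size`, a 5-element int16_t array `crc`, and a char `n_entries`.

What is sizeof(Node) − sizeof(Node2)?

8

0..8  offset  (8B, 8-aligned)
8..12  size  (4B, 4-aligned)
12..22  crc  (10B, 2-aligned)
22..24  -- padding (2B)
24..32  inode  (8B, 8-aligned)
32..40  reserved  (8B, 8-aligned)
40..48  mtime  (8B, 8-aligned)
48..49  n_entries  (1B, 1-aligned)
49..56  -- padding (7B)
56..64  version  (8B, 8-aligned)
64..72  attrs  (8B, 8-aligned)
sizeof = 72, alignof = 8
— Node2 —
0..8  offset  (8B, 8-aligned)
8..16  inode  (8B, 8-aligned)
16..24  reserved  (8B, 8-aligned)
24..32  mtime  (8B, 8-aligned)
32..40  version  (8B, 8-aligned)
40..48  attrs  (8B, 8-aligned)
48..52  size  (4B, 4-aligned)
52..62  crc  (10B, 2-aligned)
62..63  n_entries  (1B, 1-aligned)
63..64  -- tail padding (1B)
sizeof = 64, alignof = 8
72 − 64 = 8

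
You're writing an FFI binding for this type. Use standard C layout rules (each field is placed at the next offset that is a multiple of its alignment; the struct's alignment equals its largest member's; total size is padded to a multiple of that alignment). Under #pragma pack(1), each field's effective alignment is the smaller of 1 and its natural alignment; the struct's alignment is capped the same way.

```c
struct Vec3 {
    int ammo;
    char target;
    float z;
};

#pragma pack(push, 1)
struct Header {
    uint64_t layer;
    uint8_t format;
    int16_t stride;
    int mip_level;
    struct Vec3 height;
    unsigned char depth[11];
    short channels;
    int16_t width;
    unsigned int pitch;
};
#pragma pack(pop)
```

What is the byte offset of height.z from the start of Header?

Vec3: ammo at 0 (size 4, align 4) → ends 4; target at 4 (size 1, align 1) → ends 5; pad 3 to align 4 for z; z at 8 (size 4, align 4) → ends 12; total 12 bytes, alignment 4
layer at 0 (size 8, align 1) → ends 8
format at 8 (size 1, align 1) → ends 9
stride at 9 (size 2, align 1) → ends 11
mip_level at 11 (size 4, align 1) → ends 15
height at 15 (size 12, align 1) → ends 27
within Vec3: z at 8
15 + 8 = 23

23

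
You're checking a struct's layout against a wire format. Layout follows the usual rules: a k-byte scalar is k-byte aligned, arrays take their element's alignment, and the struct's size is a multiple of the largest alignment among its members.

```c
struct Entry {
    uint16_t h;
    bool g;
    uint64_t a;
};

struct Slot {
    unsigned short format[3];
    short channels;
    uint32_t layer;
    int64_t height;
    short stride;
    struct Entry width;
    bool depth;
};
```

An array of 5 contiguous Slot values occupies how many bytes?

280

Entry: h at 0 (size 2, align 2) → ends 2; g at 2 (size 1, align 1) → ends 3; pad 5 to align 8 for a; a at 8 (size 8, align 8) → ends 16; total 16 bytes, alignment 8
format at 0 (size 6, align 2) → ends 6
channels at 6 (size 2, align 2) → ends 8
layer at 8 (size 4, align 4) → ends 12
pad 4 to align 8 for height
height at 16 (size 8, align 8) → ends 24
stride at 24 (size 2, align 2) → ends 26
pad 6 to align 8 for width
width at 32 (size 16, align 8) → ends 48
depth at 48 (size 1, align 1) → ends 49
tail pad 7 to reach multiple of 8
total 56 bytes, alignment 8
array of 5: 5 × 56 = 280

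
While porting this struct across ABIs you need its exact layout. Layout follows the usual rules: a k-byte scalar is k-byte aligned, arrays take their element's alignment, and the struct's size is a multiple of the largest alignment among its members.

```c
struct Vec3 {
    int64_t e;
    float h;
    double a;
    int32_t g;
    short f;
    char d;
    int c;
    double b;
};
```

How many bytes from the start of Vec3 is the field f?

28

@0: e [8B, align 8] → 8
@8: h [4B, align 4] → 12
+4 pad (align 8)
@16: a [8B, align 8] → 24
@24: g [4B, align 4] → 28
@28: f [2B, align 2] → 30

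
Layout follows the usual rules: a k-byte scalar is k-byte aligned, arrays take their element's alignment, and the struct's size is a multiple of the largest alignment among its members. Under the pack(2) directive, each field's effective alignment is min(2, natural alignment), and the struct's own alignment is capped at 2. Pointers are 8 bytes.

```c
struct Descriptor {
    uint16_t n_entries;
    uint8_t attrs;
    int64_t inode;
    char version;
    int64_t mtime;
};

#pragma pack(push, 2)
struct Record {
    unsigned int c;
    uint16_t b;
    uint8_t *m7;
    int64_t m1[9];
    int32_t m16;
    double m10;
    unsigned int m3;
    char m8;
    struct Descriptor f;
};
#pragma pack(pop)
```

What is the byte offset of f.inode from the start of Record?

112

Descriptor: @0: n_entries [2B, align 2] → 2; @2: attrs [1B, align 1] → 3; +5 pad (align 8); @8: inode [8B, align 8] → 16; @16: version [1B, align 1] → 17; +7 pad (align 8); @24: mtime [8B, align 8] → 32; size 32, align 8
@0: c [4B, align 2] → 4
@4: b [2B, align 2] → 6
@6: m7 [8B, align 2] → 14
@14: m1 [72B, align 2] → 86
@86: m16 [4B, align 2] → 90
@90: m10 [8B, align 2] → 98
@98: m3 [4B, align 2] → 102
@102: m8 [1B, align 1] → 103
+1 pad (align 2)
@104: f [32B, align 2] → 136
within Descriptor: inode at 8
104 + 8 = 112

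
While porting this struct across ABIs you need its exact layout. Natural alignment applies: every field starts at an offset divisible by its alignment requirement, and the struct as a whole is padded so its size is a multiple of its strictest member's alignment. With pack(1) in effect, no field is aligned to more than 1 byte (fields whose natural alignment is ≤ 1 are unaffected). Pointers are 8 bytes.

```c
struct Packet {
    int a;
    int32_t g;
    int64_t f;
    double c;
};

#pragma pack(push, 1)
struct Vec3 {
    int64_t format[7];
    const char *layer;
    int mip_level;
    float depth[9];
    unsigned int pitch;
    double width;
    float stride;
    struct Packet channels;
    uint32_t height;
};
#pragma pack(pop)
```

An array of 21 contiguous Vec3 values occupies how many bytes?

Packet: a at 0 (size 4, align 4) → ends 4; g at 4 (size 4, align 4) → ends 8; f at 8 (size 8, align 8) → ends 16; c at 16 (size 8, align 8) → ends 24; total 24 bytes, alignment 8
format at 0 (size 56, align 1) → ends 56
layer at 56 (size 8, align 1) → ends 64
mip_level at 64 (size 4, align 1) → ends 68
depth at 68 (size 36, align 1) → ends 104
pitch at 104 (size 4, align 1) → ends 108
width at 108 (size 8, align 1) → ends 116
stride at 116 (size 4, align 1) → ends 120
channels at 120 (size 24, align 1) → ends 144
height at 144 (size 4, align 1) → ends 148
total 148 bytes, alignment 1
array of 21: 21 × 148 = 3108

3108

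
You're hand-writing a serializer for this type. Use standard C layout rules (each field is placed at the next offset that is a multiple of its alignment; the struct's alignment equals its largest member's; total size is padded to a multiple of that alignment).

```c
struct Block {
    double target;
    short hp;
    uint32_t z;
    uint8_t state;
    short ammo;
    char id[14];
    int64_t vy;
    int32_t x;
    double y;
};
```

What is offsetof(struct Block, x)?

48

@0: target [8B, align 8] → 8
@8: hp [2B, align 2] → 10
+2 pad (align 4)
@12: z [4B, align 4] → 16
@16: state [1B, align 1] → 17
+1 pad (align 2)
@18: ammo [2B, align 2] → 20
@20: id [14B, align 1] → 34
+6 pad (align 8)
@40: vy [8B, align 8] → 48
@48: x [4B, align 4] → 52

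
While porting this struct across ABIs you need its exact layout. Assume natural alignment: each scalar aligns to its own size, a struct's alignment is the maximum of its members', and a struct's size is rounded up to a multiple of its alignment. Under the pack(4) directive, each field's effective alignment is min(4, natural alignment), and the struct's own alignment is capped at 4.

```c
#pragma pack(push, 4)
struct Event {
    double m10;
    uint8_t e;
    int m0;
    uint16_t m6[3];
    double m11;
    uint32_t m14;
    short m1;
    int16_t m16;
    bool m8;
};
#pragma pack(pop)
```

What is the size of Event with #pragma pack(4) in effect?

m10 at 0 (size 8, align 4) → ends 8
e at 8 (size 1, align 1) → ends 9
pad 3 to align 4 for m0
m0 at 12 (size 4, align 4) → ends 16
m6 at 16 (size 6, align 2) → ends 22
pad 2 to align 4 for m11
m11 at 24 (size 8, align 4) → ends 32
m14 at 32 (size 4, align 4) → ends 36
m1 at 36 (size 2, align 2) → ends 38
m16 at 38 (size 2, align 2) → ends 40
m8 at 40 (size 1, align 1) → ends 41
tail pad 3 to reach multiple of 4
total 44 bytes, alignment 4

44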